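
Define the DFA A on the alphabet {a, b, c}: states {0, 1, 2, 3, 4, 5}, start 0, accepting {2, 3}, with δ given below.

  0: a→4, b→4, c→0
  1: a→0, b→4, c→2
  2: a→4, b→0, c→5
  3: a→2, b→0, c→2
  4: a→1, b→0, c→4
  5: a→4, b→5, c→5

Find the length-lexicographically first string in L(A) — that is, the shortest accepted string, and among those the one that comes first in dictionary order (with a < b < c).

aac

A breadth-first search from 0 reaches an accepting state first via the path 0 → 4 → 1 → 2 on input aac.
No string of length < 3 is accepted (BFS exhausts all shorter strings without reaching an accepting state), and aac is the lexicographically least accepting string of length 3.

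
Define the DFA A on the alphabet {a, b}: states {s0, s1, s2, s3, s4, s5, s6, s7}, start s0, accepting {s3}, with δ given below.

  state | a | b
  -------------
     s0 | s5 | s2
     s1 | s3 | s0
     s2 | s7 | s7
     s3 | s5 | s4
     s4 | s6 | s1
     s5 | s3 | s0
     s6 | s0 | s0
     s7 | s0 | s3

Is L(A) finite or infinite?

infinite

State s0 is reachable from the start and can reach an accepting state, and it lies on the cycle s0 → s2 → s7 → s0.
Traversing that cycle any number of times yields accepted strings of unbounded length, so the language is infinite.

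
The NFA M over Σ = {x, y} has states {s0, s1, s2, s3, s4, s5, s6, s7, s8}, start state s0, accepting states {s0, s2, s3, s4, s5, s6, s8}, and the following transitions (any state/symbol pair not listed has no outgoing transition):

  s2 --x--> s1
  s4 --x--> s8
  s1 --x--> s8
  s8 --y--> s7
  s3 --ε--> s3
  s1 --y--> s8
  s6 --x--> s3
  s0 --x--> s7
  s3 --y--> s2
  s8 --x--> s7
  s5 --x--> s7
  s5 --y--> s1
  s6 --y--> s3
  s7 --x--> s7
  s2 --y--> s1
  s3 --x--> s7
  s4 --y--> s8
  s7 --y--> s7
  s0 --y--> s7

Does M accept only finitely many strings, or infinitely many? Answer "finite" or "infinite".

The useful states (reachable from s0 and able to reach an accepting state) are {s0}.
Restricted to these states the transition graph has no cycle, so every accepting path has bounded length and L is finite.

finite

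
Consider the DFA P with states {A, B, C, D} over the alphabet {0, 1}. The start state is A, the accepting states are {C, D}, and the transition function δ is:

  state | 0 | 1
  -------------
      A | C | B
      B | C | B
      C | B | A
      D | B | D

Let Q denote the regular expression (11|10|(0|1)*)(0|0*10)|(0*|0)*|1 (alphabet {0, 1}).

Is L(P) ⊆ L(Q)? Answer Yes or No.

Converting the expression Q to a DFA (subset construction, then merging equivalent states) gives the minimal DFA with states {q0, q1, q2}, start state q0, accepting states {q0, q1} and transitions q0: 0→q1, 1→q1; q1: 0→q1, 1→q2; q2: 0→q1, 1→q2.
Exploring the product automaton P × Q from the start pair (A, q0), following both machines on each input symbol, reaches 5 state pairs: (A, q0), (C, q1), (B, q1), (A, q2), (B, q2).
P accepts in {C, D} and Q accepts in {q0, q1}. The reachable pairs whose P-component is accepting are (C, q1); in each of them the Q-component is accepting too, so the product for L(P) \ L(Q) (P-component accepting, Q-component rejecting) has no reachable accepting pair and the difference is empty.
Hence every string in L(P) is also in L(Q).

Yes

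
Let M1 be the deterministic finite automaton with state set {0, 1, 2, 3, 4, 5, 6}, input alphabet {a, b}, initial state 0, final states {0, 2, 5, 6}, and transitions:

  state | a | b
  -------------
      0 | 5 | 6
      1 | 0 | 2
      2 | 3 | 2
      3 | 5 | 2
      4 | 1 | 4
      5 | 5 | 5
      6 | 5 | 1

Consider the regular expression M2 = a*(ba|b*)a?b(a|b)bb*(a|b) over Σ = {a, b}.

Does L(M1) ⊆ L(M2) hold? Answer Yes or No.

No

The empty string ε is in L(M1) but not in L(M2).
So L(M1) ⊄ L(M2).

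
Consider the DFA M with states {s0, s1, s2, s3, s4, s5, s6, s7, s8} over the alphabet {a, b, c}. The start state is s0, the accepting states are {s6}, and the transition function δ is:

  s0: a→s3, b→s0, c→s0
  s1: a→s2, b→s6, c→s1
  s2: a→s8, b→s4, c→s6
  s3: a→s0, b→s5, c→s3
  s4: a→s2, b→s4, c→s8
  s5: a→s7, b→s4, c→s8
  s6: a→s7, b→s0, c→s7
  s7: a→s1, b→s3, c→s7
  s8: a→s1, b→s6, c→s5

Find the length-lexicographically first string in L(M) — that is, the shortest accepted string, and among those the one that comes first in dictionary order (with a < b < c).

A breadth-first search from s0 reaches an accepting state first via the path s0 → s3 → s5 → s8 → s6 on input abcb.
No string of length < 4 is accepted (BFS exhausts all shorter strings without reaching an accepting state), and abcb is the lexicographically least accepting string of length 4.

abcb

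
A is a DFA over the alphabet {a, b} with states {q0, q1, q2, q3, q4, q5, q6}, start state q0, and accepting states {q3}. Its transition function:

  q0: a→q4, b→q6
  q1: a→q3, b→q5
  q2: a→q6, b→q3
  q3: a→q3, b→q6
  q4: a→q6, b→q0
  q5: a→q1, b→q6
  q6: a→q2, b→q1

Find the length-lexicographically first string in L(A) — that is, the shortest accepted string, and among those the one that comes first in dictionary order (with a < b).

bab

A breadth-first search from q0 reaches an accepting state first via the path q0 → q6 → q2 → q3 on input bab.
No string of length < 3 is accepted (BFS exhausts all shorter strings without reaching an accepting state), and bab is the lexicographically least accepting string of length 3.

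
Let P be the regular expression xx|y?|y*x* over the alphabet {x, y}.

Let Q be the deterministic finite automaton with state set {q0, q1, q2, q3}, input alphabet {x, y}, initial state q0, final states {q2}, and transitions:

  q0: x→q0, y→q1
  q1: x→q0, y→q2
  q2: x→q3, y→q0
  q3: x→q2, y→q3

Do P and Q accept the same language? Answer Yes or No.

No

The empty string ε is accepted by P but rejected by Q.
So L(P) ≠ L(Q).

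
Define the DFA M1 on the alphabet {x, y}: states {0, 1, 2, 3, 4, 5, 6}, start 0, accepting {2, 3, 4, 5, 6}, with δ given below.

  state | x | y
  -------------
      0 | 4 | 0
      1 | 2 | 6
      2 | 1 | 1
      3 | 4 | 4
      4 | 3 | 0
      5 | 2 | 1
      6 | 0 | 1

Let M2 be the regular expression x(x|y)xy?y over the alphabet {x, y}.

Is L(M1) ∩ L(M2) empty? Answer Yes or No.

Converting the expression M2 to a DFA (subset construction, then merging equivalent states) gives the minimal DFA with states {r0, r1, r2, r3, r4, r5, r6}, start state r0, accepting states {r5, r6} and transitions r0: x→r1, y→r2; r1: x→r3, y→r3; r2: x→r2, y→r2; r3: x→r4, y→r2; r4: x→r2, y→r5; r5: x→r2, y→r6; r6: x→r2, y→r2.
Exploring the product automaton M1 × M2 from the start pair (0, r0), following both machines on each input symbol, reaches 10 state pairs: (0, r0), (4, r1), (0, r2), (3, r3), (0, r3), (4, r2), (4, r4), (3, r2), (0, r5), (0, r6).
M1 accepts in {2, 3, 4, 5, 6} and M2 accepts in {r5, r6}; no reachable pair has both components accepting, so no string drives both machines to acceptance simultaneously and L(M1) ∩ L(M2) = ∅.
So no string is accepted by both, and the intersection is empty.

Yes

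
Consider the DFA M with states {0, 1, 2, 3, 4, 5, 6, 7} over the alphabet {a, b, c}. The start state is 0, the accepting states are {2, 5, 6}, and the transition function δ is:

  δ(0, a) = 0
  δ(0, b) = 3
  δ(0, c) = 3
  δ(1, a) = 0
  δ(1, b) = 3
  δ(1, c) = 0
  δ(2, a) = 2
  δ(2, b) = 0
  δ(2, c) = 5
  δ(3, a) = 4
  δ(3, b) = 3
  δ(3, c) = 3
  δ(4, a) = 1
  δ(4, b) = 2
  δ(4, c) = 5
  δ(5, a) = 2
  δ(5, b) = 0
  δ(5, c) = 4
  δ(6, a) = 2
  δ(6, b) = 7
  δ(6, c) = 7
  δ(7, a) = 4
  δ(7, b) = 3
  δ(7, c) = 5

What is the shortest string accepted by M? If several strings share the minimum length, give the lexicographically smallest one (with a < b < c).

bab

A breadth-first search from 0 reaches an accepting state first via the path 0 → 3 → 4 → 2 on input bab.
No string of length < 3 is accepted (BFS exhausts all shorter strings without reaching an accepting state), and bab is the lexicographically least accepting string of length 3.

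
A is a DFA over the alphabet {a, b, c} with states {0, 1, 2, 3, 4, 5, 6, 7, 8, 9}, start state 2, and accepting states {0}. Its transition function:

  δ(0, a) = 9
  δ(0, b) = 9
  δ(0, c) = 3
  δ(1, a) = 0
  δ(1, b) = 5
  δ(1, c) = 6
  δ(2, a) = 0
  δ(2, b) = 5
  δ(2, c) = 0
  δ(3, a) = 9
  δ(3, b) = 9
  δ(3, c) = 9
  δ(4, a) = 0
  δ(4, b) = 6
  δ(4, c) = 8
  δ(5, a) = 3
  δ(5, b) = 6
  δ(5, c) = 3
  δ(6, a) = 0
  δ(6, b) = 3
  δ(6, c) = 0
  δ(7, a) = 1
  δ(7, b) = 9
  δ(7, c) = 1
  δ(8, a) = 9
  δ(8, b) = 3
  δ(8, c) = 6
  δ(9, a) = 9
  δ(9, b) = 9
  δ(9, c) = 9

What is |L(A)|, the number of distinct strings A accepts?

The useful subgraph on states {0, 2, 5, 6} is acyclic, so L(A) is finite; the longest accepting path visits 4 useful states, giving maximum string length 3.
Counting accepting paths from 2 by length: 2 of length 1, 2 of length 3. Total 4.

4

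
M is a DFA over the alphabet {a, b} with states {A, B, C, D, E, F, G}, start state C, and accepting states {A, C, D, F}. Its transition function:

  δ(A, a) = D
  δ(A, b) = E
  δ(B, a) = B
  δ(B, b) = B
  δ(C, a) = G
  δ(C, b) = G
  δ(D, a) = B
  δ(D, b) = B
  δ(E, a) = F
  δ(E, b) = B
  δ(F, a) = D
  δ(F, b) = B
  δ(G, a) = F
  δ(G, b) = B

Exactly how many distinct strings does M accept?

5

The useful subgraph on states {C, D, F, G} is acyclic, so L(M) is finite; the longest accepting path visits 4 useful states, giving maximum string length 3.
Counting accepting paths from C by length: 1 of length 0, 2 of length 2, 2 of length 3. Total 5.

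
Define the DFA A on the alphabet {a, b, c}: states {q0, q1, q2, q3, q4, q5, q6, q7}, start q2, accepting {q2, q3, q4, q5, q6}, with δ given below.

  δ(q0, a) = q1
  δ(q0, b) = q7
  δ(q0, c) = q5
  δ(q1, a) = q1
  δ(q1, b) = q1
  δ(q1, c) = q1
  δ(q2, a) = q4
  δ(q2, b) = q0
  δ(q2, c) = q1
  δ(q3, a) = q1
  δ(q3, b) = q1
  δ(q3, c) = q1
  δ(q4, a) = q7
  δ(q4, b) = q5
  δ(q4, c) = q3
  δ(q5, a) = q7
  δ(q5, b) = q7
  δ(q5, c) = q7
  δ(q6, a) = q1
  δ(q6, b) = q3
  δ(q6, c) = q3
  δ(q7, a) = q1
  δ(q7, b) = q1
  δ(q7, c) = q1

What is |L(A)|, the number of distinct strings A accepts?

5

The useful subgraph on states {q0, q2, q3, q4, q5} is acyclic, so L(A) is finite; the longest accepting path visits 3 useful states, giving maximum string length 2.
Counting accepting paths from q2 by length: 1 of length 0, 1 of length 1, 3 of length 2. Total 5.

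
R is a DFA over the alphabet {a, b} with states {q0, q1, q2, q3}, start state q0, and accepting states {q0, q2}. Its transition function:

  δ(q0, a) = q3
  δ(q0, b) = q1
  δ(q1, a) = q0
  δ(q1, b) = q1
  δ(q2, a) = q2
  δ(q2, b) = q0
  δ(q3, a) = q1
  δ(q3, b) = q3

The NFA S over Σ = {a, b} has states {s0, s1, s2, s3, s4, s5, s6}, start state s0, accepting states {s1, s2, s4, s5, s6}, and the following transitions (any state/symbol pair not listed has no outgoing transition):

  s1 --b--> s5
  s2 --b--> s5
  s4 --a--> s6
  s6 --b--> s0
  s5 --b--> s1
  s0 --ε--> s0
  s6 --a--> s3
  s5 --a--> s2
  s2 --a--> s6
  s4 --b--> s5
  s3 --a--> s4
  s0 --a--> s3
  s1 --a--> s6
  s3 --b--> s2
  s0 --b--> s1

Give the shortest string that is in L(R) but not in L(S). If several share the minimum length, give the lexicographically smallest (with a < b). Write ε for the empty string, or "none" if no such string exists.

ε

The empty string ε is accepted by R but not by S.
Since ε is the unique shortest string, it is the required witness.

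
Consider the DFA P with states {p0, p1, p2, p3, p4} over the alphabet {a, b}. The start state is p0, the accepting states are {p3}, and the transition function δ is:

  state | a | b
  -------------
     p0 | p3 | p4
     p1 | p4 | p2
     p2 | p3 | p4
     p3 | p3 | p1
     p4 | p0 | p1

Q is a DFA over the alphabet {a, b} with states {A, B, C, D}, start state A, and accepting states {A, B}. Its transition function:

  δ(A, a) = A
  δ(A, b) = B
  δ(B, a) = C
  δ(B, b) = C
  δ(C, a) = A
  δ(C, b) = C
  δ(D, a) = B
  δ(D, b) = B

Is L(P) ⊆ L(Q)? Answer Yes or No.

Exploring the product automaton P × Q from the start pair (p0, A), following both machines on each input symbol, reaches 9 state pairs: (p0, A), (p3, A), (p4, B), (p1, B), (p0, C), (p1, C), (p4, C), (p2, C), (p4, A).
P accepts in {p3} and Q accepts in {A, B}. The reachable pairs whose P-component is accepting are (p3, A); in each of them the Q-component is accepting too, so the product for L(P) \ L(Q) (P-component accepting, Q-component rejecting) has no reachable accepting pair and the difference is empty.
Hence every string in L(P) is also in L(Q).

Yes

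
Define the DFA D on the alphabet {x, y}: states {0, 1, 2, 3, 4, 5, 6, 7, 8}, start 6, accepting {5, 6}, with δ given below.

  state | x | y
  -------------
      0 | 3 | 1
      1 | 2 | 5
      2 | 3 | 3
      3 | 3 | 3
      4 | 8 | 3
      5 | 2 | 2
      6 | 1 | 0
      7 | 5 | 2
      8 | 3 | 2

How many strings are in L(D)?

3

The useful subgraph on states {0, 1, 5, 6} is acyclic, so L(D) is finite; the longest accepting path visits 4 useful states, giving maximum string length 3.
Counting accepting paths from 6 by length: 1 of length 0, 1 of length 2, 1 of length 3. Total 3.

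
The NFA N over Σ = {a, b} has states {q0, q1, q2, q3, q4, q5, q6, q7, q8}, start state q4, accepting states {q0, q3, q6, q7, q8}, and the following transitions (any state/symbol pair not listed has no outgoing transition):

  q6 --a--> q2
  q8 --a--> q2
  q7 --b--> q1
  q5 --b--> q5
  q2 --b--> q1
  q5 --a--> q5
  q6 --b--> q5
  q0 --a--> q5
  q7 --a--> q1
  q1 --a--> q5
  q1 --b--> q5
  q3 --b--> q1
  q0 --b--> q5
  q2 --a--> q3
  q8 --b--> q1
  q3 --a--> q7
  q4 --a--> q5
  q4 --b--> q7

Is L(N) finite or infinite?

The useful states (reachable from q4 and able to reach an accepting state) are {q4, q7}.
Restricted to these states the transition graph has no cycle, so every accepting path has bounded length and L is finite.

finite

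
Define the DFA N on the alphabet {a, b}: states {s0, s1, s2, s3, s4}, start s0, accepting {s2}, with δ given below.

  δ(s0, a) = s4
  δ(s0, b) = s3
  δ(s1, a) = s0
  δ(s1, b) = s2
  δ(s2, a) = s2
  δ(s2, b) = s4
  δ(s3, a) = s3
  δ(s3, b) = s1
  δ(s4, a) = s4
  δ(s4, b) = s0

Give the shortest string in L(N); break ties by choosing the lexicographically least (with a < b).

A breadth-first search from s0 reaches an accepting state first via the path s0 → s3 → s1 → s2 on input bbb.
No string of length < 3 is accepted (BFS exhausts all shorter strings without reaching an accepting state), and bbb is the lexicographically least accepting string of length 3.

bbb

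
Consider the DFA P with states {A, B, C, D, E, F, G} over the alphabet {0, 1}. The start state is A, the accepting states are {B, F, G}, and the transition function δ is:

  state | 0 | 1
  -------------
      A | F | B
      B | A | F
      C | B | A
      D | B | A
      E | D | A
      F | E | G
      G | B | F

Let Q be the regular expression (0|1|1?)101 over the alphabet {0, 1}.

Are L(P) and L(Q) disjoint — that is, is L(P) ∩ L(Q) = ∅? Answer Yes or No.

The string 101 is accepted by both P and Q.
Hence L(P) ∩ L(Q) ≠ ∅.

No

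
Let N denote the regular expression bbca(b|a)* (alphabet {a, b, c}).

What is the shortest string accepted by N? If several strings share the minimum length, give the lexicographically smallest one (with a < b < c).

By inspection of the expression, no string of length less than 4 matches, and bbca is the lexicographically first match of length 4.

bbca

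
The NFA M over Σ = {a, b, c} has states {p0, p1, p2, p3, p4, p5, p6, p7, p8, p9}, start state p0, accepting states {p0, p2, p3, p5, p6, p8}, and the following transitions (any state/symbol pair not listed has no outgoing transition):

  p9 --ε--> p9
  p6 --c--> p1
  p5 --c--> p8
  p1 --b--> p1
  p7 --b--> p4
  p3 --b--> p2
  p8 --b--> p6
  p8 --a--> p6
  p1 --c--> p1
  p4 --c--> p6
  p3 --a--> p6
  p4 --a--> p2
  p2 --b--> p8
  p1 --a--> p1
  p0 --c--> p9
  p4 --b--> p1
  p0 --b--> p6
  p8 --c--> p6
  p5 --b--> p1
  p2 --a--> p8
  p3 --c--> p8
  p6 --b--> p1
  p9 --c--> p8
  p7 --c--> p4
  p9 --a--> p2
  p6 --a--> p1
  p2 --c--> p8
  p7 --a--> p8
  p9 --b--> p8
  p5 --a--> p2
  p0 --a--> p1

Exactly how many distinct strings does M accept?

The useful subgraph on states {p0, p2, p6, p8, p9} is acyclic, so L(M) is finite; the longest accepting path visits 5 useful states, giving maximum string length 4.
Counting accepting paths from p0 by length: 1 of length 0, 1 of length 1, 3 of length 2, 9 of length 3, 9 of length 4. Total 23.

23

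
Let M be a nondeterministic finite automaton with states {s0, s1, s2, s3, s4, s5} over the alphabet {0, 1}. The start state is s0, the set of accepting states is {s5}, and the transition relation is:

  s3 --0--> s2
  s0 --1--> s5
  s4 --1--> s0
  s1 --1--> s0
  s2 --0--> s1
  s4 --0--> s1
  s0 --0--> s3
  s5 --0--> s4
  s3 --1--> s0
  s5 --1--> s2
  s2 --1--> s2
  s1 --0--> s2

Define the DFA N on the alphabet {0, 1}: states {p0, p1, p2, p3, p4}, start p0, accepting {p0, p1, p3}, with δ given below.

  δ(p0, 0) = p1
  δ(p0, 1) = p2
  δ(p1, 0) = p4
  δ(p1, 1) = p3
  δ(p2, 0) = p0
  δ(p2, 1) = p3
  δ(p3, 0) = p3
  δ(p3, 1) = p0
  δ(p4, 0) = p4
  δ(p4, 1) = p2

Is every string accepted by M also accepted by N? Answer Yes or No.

No

The string 1 is in L(M) but not in L(N).
So L(M) ⊄ L(N).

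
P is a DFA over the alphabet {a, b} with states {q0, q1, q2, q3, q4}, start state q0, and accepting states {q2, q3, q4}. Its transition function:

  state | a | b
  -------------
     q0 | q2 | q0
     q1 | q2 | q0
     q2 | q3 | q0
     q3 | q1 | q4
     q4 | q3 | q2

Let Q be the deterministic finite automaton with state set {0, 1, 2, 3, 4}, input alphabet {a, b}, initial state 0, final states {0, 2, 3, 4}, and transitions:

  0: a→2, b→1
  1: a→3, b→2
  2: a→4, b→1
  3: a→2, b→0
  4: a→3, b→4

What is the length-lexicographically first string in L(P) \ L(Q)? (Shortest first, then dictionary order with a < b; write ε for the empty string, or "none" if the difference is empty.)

baab

The string baab is accepted by P but not by Q.
No shorter string lies in the difference, and baab is the lexicographically first length-4 string in L(P) \ L(Q).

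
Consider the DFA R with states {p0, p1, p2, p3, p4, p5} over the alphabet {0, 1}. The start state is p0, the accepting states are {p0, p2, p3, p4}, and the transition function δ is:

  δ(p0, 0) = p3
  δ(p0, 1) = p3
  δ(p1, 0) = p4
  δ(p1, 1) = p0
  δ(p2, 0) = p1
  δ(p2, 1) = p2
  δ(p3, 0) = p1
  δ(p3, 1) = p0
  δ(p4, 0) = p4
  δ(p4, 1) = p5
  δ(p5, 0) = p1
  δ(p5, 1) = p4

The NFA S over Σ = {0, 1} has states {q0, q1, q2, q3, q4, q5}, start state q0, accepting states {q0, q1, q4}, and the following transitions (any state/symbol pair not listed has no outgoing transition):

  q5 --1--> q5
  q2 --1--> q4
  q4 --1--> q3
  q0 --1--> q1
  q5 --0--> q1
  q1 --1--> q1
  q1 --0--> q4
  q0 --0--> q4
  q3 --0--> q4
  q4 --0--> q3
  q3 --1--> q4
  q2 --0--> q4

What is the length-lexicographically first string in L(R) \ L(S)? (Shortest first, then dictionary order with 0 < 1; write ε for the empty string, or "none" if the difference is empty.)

The string 01 is accepted by R but not by S.
No shorter string lies in the difference, and 01 is the lexicographically first length-2 string in L(R) \ L(S).

01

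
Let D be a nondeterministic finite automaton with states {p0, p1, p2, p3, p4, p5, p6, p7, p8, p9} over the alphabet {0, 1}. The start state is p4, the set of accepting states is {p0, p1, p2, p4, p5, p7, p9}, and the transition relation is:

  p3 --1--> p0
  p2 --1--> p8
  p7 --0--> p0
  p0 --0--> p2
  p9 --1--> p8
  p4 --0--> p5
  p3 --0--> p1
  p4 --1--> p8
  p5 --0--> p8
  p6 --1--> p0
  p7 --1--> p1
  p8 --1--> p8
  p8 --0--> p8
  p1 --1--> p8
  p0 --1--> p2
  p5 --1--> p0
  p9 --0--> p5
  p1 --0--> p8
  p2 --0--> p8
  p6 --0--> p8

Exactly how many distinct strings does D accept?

The useful subgraph on states {p0, p2, p4, p5} is acyclic, so L(D) is finite; the longest accepting path visits 4 useful states, giving maximum string length 3.
Counting accepting paths from p4 by length: 1 of length 0, 1 of length 1, 1 of length 2, 2 of length 3. Total 5.

5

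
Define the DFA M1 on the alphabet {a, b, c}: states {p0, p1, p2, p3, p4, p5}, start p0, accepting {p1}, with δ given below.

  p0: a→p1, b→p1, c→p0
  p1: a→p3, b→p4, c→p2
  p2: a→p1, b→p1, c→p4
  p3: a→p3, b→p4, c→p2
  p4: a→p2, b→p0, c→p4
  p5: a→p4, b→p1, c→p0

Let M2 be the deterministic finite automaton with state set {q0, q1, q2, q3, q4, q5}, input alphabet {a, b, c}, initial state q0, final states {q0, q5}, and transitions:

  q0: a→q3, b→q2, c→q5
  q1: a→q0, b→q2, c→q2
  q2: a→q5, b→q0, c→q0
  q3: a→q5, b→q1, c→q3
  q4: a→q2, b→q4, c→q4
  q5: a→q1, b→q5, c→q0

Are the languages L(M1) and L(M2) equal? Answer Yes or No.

No

The string a is accepted by M1 but rejected by M2.
So L(M1) ≠ L(M2).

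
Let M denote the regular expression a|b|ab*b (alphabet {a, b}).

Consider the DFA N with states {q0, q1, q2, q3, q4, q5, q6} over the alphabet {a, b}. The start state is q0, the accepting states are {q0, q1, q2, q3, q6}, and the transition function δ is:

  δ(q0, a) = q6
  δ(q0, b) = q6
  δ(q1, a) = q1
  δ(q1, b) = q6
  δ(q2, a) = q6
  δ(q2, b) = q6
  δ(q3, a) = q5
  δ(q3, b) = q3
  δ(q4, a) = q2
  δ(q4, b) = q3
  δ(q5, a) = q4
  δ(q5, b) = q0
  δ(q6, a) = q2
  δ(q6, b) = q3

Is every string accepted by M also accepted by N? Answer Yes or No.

Converting the expression M to a DFA (subset construction, then merging equivalent states) gives the minimal DFA with states {m0, m1, m2, m3}, start state m0, accepting states {m1, m2} and transitions m0: a→m1, b→m2; m1: a→m3, b→m1; m2: a→m3, b→m3; m3: a→m3, b→m3.
Exploring the product automaton M × N from the start pair (m0, q0), following both machines on each input symbol, reaches 10 state pairs: (m0, q0), (m1, q6), (m2, q6), (m3, q2), (m1, q3), (m3, q3), (m3, q6), (m3, q5), (m3, q4), (m3, q0).
M accepts in {m1, m2} and N accepts in {q0, q1, q2, q3, q6}. The reachable pairs whose M-component is accepting are (m1, q6), (m2, q6), (m1, q3); in each of them the N-component is accepting too, so the product for L(M) \ L(N) (M-component accepting, N-component rejecting) has no reachable accepting pair and the difference is empty.
Hence every string in L(M) is also in L(N).

Yes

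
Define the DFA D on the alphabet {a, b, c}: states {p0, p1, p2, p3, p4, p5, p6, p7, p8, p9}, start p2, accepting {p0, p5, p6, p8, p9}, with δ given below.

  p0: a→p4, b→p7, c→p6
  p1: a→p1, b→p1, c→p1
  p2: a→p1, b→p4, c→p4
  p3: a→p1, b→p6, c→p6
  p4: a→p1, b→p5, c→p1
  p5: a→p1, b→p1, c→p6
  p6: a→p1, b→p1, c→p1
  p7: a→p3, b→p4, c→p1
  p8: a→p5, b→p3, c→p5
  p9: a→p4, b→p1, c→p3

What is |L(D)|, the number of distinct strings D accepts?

The useful subgraph on states {p2, p4, p5, p6} is acyclic, so L(D) is finite; the longest accepting path visits 4 useful states, giving maximum string length 3.
Counting accepting paths from p2 by length: 2 of length 2, 2 of length 3. Total 4.

4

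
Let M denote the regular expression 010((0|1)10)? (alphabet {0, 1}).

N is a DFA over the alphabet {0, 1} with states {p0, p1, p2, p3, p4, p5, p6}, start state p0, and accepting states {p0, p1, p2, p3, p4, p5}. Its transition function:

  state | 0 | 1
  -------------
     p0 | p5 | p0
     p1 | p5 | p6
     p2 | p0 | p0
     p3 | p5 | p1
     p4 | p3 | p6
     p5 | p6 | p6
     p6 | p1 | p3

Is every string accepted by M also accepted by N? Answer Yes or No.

Converting the expression M to a DFA (subset construction, then merging equivalent states) gives the minimal DFA with states {m0, m1, m2, m3, m4, m5, m6, m7}, start state m0, accepting states {m4, m7} and transitions m0: 0→m1, 1→m2; m1: 0→m2, 1→m3; m2: 0→m2, 1→m2; m3: 0→m4, 1→m2; m4: 0→m5, 1→m5; m5: 0→m2, 1→m6; m6: 0→m7, 1→m2; m7: 0→m2, 1→m2.
Exploring the product automaton M × N from the start pair (m0, p0), following both machines on each input symbol, reaches 15 state pairs: (m0, p0), (m1, p5), (m2, p0), (m2, p6), (m3, p6), (m2, p5), (m2, p1), (m2, p3), (m4, p1), (m5, p5), (m5, p6), (m6, p6), (m6, p3), (m7, p1), (m7, p5).
M accepts in {m4, m7} and N accepts in {p0, p1, p2, p3, p4, p5}. The reachable pairs whose M-component is accepting are (m4, p1), (m7, p1), (m7, p5); in each of them the N-component is accepting too, so the product for L(M) \ L(N) (M-component accepting, N-component rejecting) has no reachable accepting pair and the difference is empty.
Hence every string in L(M) is also in L(N).

Yes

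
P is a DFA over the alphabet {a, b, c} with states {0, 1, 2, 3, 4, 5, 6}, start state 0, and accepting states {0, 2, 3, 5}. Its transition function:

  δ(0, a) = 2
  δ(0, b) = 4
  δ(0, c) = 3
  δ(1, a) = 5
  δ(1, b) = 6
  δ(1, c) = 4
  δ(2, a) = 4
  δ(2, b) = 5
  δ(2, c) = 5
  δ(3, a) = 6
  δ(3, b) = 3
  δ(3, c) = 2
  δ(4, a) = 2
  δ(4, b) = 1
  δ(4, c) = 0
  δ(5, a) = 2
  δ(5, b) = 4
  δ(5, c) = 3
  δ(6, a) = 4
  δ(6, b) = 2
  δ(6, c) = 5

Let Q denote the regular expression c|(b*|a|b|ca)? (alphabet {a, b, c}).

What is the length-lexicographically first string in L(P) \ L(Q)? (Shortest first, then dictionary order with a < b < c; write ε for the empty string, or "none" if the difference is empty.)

The string ab is accepted by P but not by Q.
No shorter string lies in the difference, and ab is the lexicographically first length-2 string in L(P) \ L(Q).

ab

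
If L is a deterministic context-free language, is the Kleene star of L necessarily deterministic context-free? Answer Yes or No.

No

L = {c aⁿbⁿ : n≥0} ∪ {cc aⁿb²ⁿ : n≥0} is a DCFL (the number of leading c's fixes which ratio the DPDA checks), but L* is not. Every word of L starts with c, so in a factorisation of the string cc aⁱbʲ (i≥1) into words of L each factor begins at one of the two c's: either the whole string is a single word of L (forcing j = 2i), or it splits as c · (c aⁱbʲ) with c ∈ L (take n = 0) and c aⁱbʲ ∈ L (forcing j = i). Thus L* ∩ cca⁺b* = {cc aⁿbⁿ : n≥1} ∪ {cc aⁿb²ⁿ : n≥1}. A DPDA for L* would give one for this intersection with a regular set, and, started from its configuration after reading cc, one for {aⁿbⁿ : n≥1} ∪ {aⁿb²ⁿ : n≥1}, which no deterministic PDA accepts (a DPDA for it would have a single run on aⁿb²ⁿ, accepting after the prefix aⁿbⁿ and accepting again after n more b's; an ordinary PDA that simulates it on a's and b's and, at any moment when it is accepting, may switch to reading only a fresh letter d while feeding each d to the simulation as a b, would accept aⁱbʲdᵏ (k≥1) exactly when both aⁱbʲ and aⁱbʲ⁺ᵏ are in the language, i.e. its language intersected with the regular set a*b*d⁺ would be exactly {aⁿbⁿdⁿ : n≥1} — impossible, since context-free languages are closed under intersection with regular sets and {aⁿbⁿdⁿ} is not context-free). So L* is not a DCFL.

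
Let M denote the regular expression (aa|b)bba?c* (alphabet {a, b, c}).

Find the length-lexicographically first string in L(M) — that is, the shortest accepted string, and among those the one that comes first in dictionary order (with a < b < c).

By inspection of the expression, no string of length less than 3 matches, and bbb is the lexicographically first match of length 3.

bbb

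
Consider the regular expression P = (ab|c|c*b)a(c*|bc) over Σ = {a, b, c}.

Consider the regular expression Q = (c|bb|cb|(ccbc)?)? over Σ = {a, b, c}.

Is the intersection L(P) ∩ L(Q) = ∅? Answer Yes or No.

Yes

Converting the expression P to a DFA (subset construction, then merging equivalent states) gives the minimal DFA with states {p0, p1, p2, p3, p4, p5, p6, p7, p8, p9}, start state p0, accepting states {p5, p8, p9} and transitions p0: a→p1, b→p2, c→p3; p1: a→p4, b→p2, c→p4; p2: a→p5, b→p4, c→p4; p3: a→p5, b→p2, c→p6; p4: a→p4, b→p4, c→p4; p5: a→p4, b→p7, c→p8; p6: a→p4, b→p2, c→p6; p7: a→p4, b→p4, c→p9; p8: a→p4, b→p4, c→p8; p9: a→p4, b→p4, c→p4.
Converting the expression Q to a DFA (subset construction, then merging equivalent states) gives the minimal DFA with states {q0, q1, q2, q3, q4, q5, q6}, start state q0, accepting states {q0, q3, q4} and transitions q0: a→q1, b→q2, c→q3; q1: a→q1, b→q1, c→q1; q2: a→q1, b→q4, c→q1; q3: a→q1, b→q4, c→q5; q4: a→q1, b→q1, c→q1; q5: a→q1, b→q6, c→q1; q6: a→q1, b→q1, c→q4.
Exploring the product automaton P × Q from the start pair (p0, q0), following both machines on each input symbol, reaches 15 state pairs: (p0, q0), (p1, q1), (p2, q2), (p3, q3), (p4, q1), (p2, q1), (p5, q1), (p4, q4), (p2, q4), (p6, q5), (p7, q1), (p8, q1), (p2, q6), (p6, q1), (p9, q1).
P accepts in {p5, p8, p9} and Q accepts in {q0, q3, q4}; no reachable pair has both components accepting, so no string drives both machines to acceptance simultaneously and L(P) ∩ L(Q) = ∅.
So no string is accepted by both, and the intersection is empty.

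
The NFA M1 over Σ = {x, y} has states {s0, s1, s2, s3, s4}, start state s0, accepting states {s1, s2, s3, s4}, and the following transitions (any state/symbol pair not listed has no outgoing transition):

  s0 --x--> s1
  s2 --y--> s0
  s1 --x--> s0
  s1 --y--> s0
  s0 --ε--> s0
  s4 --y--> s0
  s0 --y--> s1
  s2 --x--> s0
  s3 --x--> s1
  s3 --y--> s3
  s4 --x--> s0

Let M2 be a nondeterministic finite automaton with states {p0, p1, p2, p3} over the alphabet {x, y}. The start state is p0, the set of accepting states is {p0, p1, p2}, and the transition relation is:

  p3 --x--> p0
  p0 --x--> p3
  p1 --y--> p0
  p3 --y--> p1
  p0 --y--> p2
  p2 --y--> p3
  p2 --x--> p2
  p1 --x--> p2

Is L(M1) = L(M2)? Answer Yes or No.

No

The string x is accepted by M1 but rejected by M2.
So L(M1) ≠ L(M2).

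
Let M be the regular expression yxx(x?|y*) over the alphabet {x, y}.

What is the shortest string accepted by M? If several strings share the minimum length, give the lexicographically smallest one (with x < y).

yxx

By inspection of the expression, no string of length less than 3 matches, and yxx is the lexicographically first match of length 3.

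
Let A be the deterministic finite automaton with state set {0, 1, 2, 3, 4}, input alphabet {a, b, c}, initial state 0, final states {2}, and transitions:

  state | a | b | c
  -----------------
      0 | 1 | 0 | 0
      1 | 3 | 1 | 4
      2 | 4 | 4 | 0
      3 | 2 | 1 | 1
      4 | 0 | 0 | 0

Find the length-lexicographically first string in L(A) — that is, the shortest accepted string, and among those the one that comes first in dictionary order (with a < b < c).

aaa

A breadth-first search from 0 reaches an accepting state first via the path 0 → 1 → 3 → 2 on input aaa.
No string of length < 3 is accepted (BFS exhausts all shorter strings without reaching an accepting state), and aaa is the lexicographically least accepting string of length 3.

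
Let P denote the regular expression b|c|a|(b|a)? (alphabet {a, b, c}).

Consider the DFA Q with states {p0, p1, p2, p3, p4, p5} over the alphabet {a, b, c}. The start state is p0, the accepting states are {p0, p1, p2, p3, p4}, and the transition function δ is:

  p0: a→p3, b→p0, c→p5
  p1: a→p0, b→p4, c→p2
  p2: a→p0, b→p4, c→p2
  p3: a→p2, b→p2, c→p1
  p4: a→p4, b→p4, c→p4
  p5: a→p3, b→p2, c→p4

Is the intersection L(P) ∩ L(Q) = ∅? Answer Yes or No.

The empty string ε is accepted by both P and Q.
Hence L(P) ∩ L(Q) ≠ ∅.

No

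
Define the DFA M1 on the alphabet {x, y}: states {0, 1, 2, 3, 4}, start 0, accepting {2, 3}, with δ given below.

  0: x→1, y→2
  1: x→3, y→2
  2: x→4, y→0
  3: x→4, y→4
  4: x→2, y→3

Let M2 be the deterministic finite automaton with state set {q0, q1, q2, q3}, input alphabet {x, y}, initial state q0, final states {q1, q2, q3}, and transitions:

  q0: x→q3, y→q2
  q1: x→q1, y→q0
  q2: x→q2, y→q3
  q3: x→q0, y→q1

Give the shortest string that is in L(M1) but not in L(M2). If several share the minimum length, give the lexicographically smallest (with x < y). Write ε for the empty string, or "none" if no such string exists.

The string xx is accepted by M1 but not by M2.
No shorter string lies in the difference, and xx is the lexicographically first length-2 string in L(M1) \ L(M2).

xx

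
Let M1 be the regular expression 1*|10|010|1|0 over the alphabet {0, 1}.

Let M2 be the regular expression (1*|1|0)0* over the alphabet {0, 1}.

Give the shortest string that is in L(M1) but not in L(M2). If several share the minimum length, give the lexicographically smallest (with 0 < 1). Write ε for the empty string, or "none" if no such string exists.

The string 010 is accepted by M1 but not by M2.
No shorter string lies in the difference, and 010 is the lexicographically first length-3 string in L(M1) \ L(M2).

010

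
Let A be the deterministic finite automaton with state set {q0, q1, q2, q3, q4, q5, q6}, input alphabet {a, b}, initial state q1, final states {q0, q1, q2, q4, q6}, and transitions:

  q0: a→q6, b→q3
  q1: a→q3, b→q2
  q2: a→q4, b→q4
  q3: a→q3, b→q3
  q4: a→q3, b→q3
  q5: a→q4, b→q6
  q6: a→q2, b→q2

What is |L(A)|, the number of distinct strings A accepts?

4

The useful subgraph on states {q1, q2, q4} is acyclic, so L(A) is finite; the longest accepting path visits 3 useful states, giving maximum string length 2.
Counting accepting paths from q1 by length: 1 of length 0, 1 of length 1, 2 of length 2. Total 4.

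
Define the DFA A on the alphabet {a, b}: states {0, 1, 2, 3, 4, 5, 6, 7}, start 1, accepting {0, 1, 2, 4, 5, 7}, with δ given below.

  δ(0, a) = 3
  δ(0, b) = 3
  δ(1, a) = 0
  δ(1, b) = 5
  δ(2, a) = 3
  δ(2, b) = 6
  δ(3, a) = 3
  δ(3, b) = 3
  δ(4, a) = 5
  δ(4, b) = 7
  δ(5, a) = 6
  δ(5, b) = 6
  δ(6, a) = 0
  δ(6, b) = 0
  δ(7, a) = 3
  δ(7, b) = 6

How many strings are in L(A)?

The useful subgraph on states {0, 1, 5, 6} is acyclic, so L(A) is finite; the longest accepting path visits 4 useful states, giving maximum string length 3.
Counting accepting paths from 1 by length: 1 of length 0, 2 of length 1, 4 of length 3. Total 7.

7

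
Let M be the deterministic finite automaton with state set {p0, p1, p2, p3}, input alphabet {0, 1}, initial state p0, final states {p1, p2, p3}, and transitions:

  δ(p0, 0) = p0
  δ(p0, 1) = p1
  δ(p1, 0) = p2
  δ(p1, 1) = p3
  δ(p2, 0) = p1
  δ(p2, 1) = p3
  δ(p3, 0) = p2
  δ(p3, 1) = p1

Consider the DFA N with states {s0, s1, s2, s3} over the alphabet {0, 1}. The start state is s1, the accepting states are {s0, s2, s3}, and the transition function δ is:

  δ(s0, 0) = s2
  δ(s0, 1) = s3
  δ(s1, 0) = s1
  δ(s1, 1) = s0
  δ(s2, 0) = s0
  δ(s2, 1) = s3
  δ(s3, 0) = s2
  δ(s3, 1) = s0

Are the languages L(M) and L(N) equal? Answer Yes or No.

Exploring the product automaton M × N from the start pair (p0, s1), following both machines on each input symbol, reaches 4 state pairs: (p0, s1), (p1, s0), (p2, s2), (p3, s3).
M accepts in {p1, p2, p3} and N accepts in {s0, s2, s3}. In every reachable pair the two components are either both accepting — (p1, s0), (p2, s2), (p3, s3) — or both non-accepting, so no string is accepted by exactly one of the machines: L(M) \ L(N) and L(N) \ L(M) are both empty.
Hence every string is accepted by M iff it is accepted by N, and the two languages coincide.

Yes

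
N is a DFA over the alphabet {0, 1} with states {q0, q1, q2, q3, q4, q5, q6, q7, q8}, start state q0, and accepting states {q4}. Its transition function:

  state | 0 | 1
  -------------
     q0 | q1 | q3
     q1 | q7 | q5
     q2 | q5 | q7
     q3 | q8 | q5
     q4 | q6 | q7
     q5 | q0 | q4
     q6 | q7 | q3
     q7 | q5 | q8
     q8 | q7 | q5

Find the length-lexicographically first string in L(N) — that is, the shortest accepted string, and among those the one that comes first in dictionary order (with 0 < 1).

011

A breadth-first search from q0 reaches an accepting state first via the path q0 → q1 → q5 → q4 on input 011.
No string of length < 3 is accepted (BFS exhausts all shorter strings without reaching an accepting state), and 011 is the lexicographically least accepting string of length 3.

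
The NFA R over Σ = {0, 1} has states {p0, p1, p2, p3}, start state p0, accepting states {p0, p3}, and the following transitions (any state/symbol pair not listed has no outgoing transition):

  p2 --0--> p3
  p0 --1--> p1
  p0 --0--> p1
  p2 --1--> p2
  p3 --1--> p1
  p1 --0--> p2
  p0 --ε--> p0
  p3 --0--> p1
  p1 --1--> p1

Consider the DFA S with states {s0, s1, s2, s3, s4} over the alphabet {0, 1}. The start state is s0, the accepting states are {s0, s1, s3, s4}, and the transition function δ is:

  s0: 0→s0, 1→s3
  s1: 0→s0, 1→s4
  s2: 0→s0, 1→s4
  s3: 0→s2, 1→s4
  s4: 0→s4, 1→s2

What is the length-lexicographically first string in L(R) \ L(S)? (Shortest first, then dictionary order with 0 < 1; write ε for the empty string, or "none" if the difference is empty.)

0010

The string 0010 is accepted by R but not by S.
No shorter string lies in the difference, and 0010 is the lexicographically first length-4 string in L(R) \ L(S).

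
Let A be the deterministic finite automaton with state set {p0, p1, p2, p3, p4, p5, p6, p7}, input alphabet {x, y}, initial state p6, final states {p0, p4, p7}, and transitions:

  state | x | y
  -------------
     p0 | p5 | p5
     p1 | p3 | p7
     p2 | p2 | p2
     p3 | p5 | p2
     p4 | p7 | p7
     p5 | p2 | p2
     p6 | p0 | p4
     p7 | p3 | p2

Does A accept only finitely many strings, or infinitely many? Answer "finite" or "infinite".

The useful states (reachable from p6 and able to reach an accepting state) are {p0, p4, p6, p7}.
Restricted to these states the transition graph has no cycle, so every accepting path has bounded length and L is finite.

finite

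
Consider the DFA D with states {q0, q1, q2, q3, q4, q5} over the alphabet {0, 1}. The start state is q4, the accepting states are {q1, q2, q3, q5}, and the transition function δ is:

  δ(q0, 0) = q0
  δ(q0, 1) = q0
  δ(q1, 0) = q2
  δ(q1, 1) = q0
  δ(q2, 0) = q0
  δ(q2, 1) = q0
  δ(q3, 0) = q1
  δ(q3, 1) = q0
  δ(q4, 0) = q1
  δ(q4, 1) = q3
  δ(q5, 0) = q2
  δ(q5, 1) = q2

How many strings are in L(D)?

The useful subgraph on states {q1, q2, q3, q4} is acyclic, so L(D) is finite; the longest accepting path visits 4 useful states, giving maximum string length 3.
Counting accepting paths from q4 by length: 2 of length 1, 2 of length 2, 1 of length 3. Total 5.

5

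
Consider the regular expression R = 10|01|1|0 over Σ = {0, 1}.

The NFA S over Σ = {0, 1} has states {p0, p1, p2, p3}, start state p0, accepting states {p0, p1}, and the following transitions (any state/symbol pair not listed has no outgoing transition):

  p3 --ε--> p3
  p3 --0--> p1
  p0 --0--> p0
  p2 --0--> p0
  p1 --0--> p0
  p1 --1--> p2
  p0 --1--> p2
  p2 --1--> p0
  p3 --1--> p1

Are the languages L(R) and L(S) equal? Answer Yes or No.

No

The string 1 is accepted by R but rejected by S.
So L(R) ≠ L(S).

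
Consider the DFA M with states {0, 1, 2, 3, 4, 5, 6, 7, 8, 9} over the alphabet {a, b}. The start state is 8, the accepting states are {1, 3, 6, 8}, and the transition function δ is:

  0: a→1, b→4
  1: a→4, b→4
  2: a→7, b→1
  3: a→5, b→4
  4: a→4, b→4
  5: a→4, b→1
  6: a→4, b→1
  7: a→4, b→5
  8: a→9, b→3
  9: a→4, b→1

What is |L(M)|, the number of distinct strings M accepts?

The useful subgraph on states {1, 3, 5, 8, 9} is acyclic, so L(M) is finite; the longest accepting path visits 4 useful states, giving maximum string length 3.
Counting accepting paths from 8 by length: 1 of length 0, 1 of length 1, 1 of length 2, 1 of length 3. Total 4.

4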